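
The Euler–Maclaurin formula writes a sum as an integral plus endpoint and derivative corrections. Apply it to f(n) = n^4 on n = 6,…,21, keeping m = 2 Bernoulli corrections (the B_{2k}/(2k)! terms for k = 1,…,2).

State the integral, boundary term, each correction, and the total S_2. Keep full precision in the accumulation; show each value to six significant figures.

S_2 ≈ 916168

∫_6^21 x^4 dx evaluates to 815265.
½[f(6) + f(21)] = ½[1296.00 + 194481] = 97888.5.
Running total after boundary: 913154.
k=1: B_{2}/(2)! × [f^{(1)}(21) − f^{(1)}(6)] = 1/12 × (37044.0 − 864.000) = 3015.00.
Running total after k=1: 916168.
k=2: B_{4}/(4)! × [f^{(3)}(21) − f^{(3)}(6)] = −1/720 × (504.000 − 144.000) = -0.500000.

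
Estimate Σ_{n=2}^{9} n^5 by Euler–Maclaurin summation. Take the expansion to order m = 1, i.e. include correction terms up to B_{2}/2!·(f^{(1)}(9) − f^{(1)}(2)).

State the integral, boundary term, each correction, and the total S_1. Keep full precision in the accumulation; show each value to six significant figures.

Integral: ∫_2^9 x^5 dx = 88562.8.
½[f(2) + f(9)] = ½[32.0000 + 59049.0] = 29540.5.
Running total after boundary: 118103.
Order-1 term: 1/12 · (32805.0 − 80.0000) = 2727.08.

S_1 ≈ 120830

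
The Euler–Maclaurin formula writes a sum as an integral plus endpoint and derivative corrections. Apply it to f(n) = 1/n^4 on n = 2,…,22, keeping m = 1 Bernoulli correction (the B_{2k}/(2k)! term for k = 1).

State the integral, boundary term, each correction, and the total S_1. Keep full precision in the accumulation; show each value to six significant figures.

Integral: ∫_2^22 1/x^4 dx = 0.0416354.
Endpoint term: (f(2) + f(22))/2 = (0.0625000 + 4.26883e-06)/2 = 0.0312521.
Integral + boundary = 0.0728875.
Order-1 term: 1/12 · (-7.76152e-07 − (-0.125000)) = 0.0104166.

S_1 ≈ 0.0833041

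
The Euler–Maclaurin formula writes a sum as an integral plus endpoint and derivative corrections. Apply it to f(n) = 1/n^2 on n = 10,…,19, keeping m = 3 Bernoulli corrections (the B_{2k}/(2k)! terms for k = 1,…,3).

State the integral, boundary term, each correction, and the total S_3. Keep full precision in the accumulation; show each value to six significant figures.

S_3 ≈ 0.0538955

Integral: ∫_10^19 1/x^2 dx = 0.0473684.
Endpoint term: (f(10) + f(19))/2 = (0.0100000 + 0.00277008)/2 = 0.00638504.
Integral + boundary = 0.0537535.
k=1: B_{2}/(2)! × [f^{(1)}(19) − f^{(1)}(10)] = 1/12 × (-0.000291588 − (-0.00200000)) = 0.000142368.
Partial sum through k=1: 0.0538958.
k=2: B_{4}/(4)! × [f^{(3)}(19) − f^{(3)}(10)] = −1/720 × (-9.69267e-06 − (-0.000240000)) = -3.19871e-07.
Partial sum through k=2: 0.0538955.
k=3: B_{6}/(6)! × [f^{(5)}(19) − f^{(5)}(10)] = 1/30240 × (-8.05485e-07 − (-7.20000e-05)) = 2.35432e-09.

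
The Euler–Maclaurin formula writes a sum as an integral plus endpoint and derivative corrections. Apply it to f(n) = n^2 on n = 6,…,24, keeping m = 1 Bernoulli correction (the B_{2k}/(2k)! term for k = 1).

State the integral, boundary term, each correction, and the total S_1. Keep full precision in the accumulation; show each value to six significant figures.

Integral: ∫_6^24 x^2 dx = 4536.00.
½[f(6) + f(24)] = ½[36.0000 + 576.000] = 306.000.
Integral + boundary = 4842.00.
Order-1 term: 1/12 · (48.0000 − 12.0000) = 3.00000.

S_1 ≈ 4845.00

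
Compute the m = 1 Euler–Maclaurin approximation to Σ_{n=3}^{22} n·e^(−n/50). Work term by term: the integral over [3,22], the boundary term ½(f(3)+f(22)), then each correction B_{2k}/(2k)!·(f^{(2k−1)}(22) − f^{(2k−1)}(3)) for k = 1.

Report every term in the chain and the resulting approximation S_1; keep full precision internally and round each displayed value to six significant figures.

S_1 ≈ 185.598

The integral term ∫_3^22 x·e^(−x/50) dx = 177.145.
Boundary: ½(f(3) + f(22)) = ½(2.82529 + 14.1688) = 8.49705.
So far: 185.642.
k=1: B_{2}/(2)! × [f^{(1)}(22) − f^{(1)}(3)] = 1/12 × (0.360660 − 0.885259) = -0.0437165.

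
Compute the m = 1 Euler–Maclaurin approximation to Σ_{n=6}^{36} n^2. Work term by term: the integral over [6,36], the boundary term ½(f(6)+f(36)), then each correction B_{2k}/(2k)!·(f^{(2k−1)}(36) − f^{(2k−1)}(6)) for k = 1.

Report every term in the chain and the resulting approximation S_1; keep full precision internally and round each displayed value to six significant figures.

S_1 ≈ 16151.0

∫_6^36 x^2 dx evaluates to 15480.0.
½[f(6) + f(36)] = ½[36.0000 + 1296.00] = 666.000.
Integral + boundary = 16146.0.
Correction k=1: B_{2}/2! · (f^{(1)}(36) − f^{(1)}(6)) = 1/12 · (72.0000 − 12.0000) = 5.00000.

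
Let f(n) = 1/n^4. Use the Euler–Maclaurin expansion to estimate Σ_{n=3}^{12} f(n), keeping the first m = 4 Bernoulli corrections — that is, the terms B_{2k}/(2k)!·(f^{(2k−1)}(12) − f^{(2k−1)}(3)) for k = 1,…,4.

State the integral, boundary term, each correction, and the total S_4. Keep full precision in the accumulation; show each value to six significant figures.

Integral: ∫_3^12 1/x^4 dx = 0.0121528.
Endpoint term: (f(3) + f(12))/2 = (0.0123457 + 4.82253e-05)/2 = 0.00619695.
Running total after boundary: 0.0183497.
Order-1 term: 1/12 · (-1.60751e-05 − (-0.0164609)) = 0.00137040.
Partial sum through k=1: 0.0197201.
Order-2 term: −1/720 · (-3.34898e-06 − (-0.0548697)) = -7.62032e-05.
Partial sum through k=2: 0.0196439.
Order-3 term: 1/30240 · (-1.30238e-06 − (-0.341411)) = 1.12900e-05.
Partial sum through k=3: 0.0196552.
Order-4 term: −1/1209600 · (-8.13988e-07 − (-3.41411)) = -2.82251e-06.

S_4 ≈ 0.0196524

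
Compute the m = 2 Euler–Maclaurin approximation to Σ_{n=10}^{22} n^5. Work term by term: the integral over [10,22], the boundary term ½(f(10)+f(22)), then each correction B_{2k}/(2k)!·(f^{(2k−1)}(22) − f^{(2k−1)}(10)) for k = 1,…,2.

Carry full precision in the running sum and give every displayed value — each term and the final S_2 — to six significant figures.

The integral term ∫_10^22 x^5 dx = 1.87300e+07.
Boundary: ½(f(10) + f(22)) = ½(100000 + 5.15363e+06) = 2.62682e+06.
So far: 2.13568e+07.
Order-1 term: 1/12 · (1.17128e+06 − 50000.0) = 93440.0.
After k=1: 2.14502e+07.
Order-2 term: −1/720 · (29040.0 − 6000.00) = -32.0000.

S_2 ≈ 2.14502e+07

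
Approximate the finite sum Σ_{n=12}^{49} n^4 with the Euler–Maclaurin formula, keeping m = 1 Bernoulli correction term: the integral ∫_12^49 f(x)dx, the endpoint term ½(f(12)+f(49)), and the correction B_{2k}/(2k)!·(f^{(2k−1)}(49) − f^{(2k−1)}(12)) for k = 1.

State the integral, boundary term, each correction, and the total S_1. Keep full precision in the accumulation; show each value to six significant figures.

S_1 ≈ 5.93767e+07

∫_12^49 x^4 dx evaluates to 5.64453e+07.
Boundary: ½(f(12) + f(49)) = ½(20736.0 + 5.76480e+06) = 2.89277e+06.
Integral + boundary = 5.93381e+07.
k=1: B_{2}/(2)! × [f^{(1)}(49) − f^{(1)}(12)] = 1/12 × (470596 − 6912.00) = 38640.3.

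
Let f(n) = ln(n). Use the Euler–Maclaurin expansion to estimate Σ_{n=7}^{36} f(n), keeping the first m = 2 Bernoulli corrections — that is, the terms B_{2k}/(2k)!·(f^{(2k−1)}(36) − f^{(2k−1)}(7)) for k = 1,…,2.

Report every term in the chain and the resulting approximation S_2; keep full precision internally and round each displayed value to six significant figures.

S_2 ≈ 89.1404

∫_7^36 ln(x) dx evaluates to 86.3853.
Endpoint term: (f(7) + f(36))/2 = (1.94591 + 3.58352)/2 = 2.76471.
So far: 89.1500.
Order-1 term: 1/12 · (0.0277778 − 0.142857) = -0.00958995.
After k=1: 89.1404.
Order-2 term: −1/720 · (4.28669e-05 − 0.00583090) = 8.03894e-06.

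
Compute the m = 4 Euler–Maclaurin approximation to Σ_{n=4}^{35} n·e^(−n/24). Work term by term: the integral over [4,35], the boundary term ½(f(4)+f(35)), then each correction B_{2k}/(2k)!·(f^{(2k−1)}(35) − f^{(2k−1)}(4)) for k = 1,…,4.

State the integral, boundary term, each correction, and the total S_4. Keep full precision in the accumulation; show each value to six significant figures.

Integral: ∫_4^35 x·e^(−x/24) dx = 239.441.
½[f(4) + f(35)] = ½[3.38593 + 8.14183] = 5.76388.
So far: 245.204.
Correction k=1: B_{2}/2! · (f^{(1)}(35) − f^{(1)}(4)) = 1/12 · (-0.106619 − 0.705401) = -0.0676684.
After k=1: 245.137.
Correction k=2: B_{4}/4! · (f^{(3)}(35) − f^{(3)}(4)) = −1/720 · (0.000622618 − 0.00416383) = 4.91835e-06.
After k=2: 245.137.
Correction k=3: B_{6}/6! · (f^{(5)}(35) − f^{(5)}(4)) = 1/30240 · (2.48323e-06 − 1.23316e-05) = -3.25674e-10.
After k=3: 245.137.
Correction k=4: B_{8}/8! · (f^{(7)}(35) − f^{(7)}(4)) = −1/1209600 · (6.74570e-09 − 3.02679e-08) = 1.94463e-14.

S_4 ≈ 245.137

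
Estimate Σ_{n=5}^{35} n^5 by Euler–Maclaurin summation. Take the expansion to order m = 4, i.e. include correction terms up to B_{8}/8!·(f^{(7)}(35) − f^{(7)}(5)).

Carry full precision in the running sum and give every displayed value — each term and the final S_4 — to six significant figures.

S_4 ≈ 3.33262e+08

∫_5^35 x^5 dx evaluates to 3.06375e+08.
Boundary: ½(f(5) + f(35)) = ½(3125.00 + 5.25219e+07) = 2.62625e+07.
So far: 3.32638e+08.
Correction k=1: B_{2}/2! · (f^{(1)}(35) − f^{(1)}(5)) = 1/12 · (7.50312e+06 − 3125.00) = 625000.
After k=1: 3.33262e+08.
Correction k=2: B_{4}/4! · (f^{(3)}(35) − f^{(3)}(5)) = −1/720 · (73500.0 − 1500.00) = -100.000.
After k=2: 3.33262e+08.
Correction k=3: B_{6}/6! · (f^{(5)}(35) − f^{(5)}(5)) = 1/30240 · (120.000 − 120.000) = 0.00000.
After k=3: 3.33262e+08.
Correction k=4: B_{8}/8! · (f^{(7)}(35) − f^{(7)}(5)) = −1/1209600 · (0.00000 − 0.00000) = 0.00000.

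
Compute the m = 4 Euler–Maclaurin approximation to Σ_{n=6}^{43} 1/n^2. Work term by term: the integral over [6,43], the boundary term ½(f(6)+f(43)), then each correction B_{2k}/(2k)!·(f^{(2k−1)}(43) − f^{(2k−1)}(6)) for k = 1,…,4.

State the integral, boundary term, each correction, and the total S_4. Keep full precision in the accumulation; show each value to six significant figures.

S_4 ≈ 0.158335

The integral term ∫_6^43 1/x^2 dx = 0.143411.
½[f(6) + f(43)] = ½[0.0277778 + 0.000540833] = 0.0141593.
Integral + boundary = 0.157570.
Correction k=1: B_{2}/2! · (f^{(1)}(43) − f^{(1)}(6)) = 1/12 · (-2.51550e-05 − (-0.00925926)) = 0.000769509.
Partial sum through k=1: 0.158340.
Correction k=2: B_{4}/4! · (f^{(3)}(43) − f^{(3)}(6)) = −1/720 · (-1.63256e-07 − (-0.00308642)) = -4.28647e-06.
Partial sum through k=2: 0.158335.
Correction k=3: B_{6}/6! · (f^{(5)}(43) − f^{(5)}(6)) = 1/30240 · (-2.64883e-09 − (-0.00257202)) = 8.50534e-08.
Partial sum through k=3: 0.158335.
Correction k=4: B_{8}/8! · (f^{(7)}(43) − f^{(7)}(6)) = −1/1209600 · (-8.02240e-11 − (-0.00400091)) = -3.30763e-09.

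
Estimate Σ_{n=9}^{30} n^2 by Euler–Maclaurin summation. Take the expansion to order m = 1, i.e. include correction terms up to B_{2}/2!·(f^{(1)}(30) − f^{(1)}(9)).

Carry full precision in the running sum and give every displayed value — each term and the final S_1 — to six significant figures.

S_1 ≈ 9251.00

The integral term ∫_9^30 x^2 dx = 8757.00.
½[f(9) + f(30)] = ½[81.0000 + 900.000] = 490.500.
Running total after boundary: 9247.50.
Order-1 term: 1/12 · (60.0000 − 18.0000) = 3.50000.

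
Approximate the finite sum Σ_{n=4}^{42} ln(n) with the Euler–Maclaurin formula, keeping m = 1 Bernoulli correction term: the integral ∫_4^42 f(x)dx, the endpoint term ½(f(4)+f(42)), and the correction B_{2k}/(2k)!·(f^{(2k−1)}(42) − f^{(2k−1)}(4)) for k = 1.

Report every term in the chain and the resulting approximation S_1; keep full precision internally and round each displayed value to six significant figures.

Integral: ∫_4^42 ln(x) dx = 113.437.
Boundary: ½(f(4) + f(42)) = ½(1.38629 + 3.73767) = 2.56198.
Running total after boundary: 115.999.
Correction k=1: B_{2}/2! · (f^{(1)}(42) − f^{(1)}(4)) = 1/12 · (0.0238095 − 0.250000) = -0.0188492.

S_1 ≈ 115.980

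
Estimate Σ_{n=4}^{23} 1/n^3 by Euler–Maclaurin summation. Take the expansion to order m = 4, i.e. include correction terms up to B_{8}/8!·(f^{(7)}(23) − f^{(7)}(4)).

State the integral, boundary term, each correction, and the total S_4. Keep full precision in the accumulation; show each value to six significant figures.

The integral term ∫_4^23 1/x^3 dx = 0.0303048.
Endpoint term: (f(4) + f(23))/2 = (0.0156250 + 8.21895e-05)/2 = 0.00785359.
Integral + boundary = 0.0381584.
Order-1 term: 1/12 · (-1.07204e-05 − (-0.0117188)) = 0.000975669.
Running total after k=1: 0.0391341.
Order-2 term: −1/720 · (-4.05307e-07 − (-0.0146484)) = -2.03445e-05.
Running total after k=2: 0.0391137.
Order-3 term: 1/30240 · (-3.21794e-08 − (-0.0384521)) = 1.27156e-06.
Running total after k=3: 0.0391150.
Order-4 term: −1/1209600 · (-4.37980e-09 − (-0.173035)) = -1.43051e-07.

S_4 ≈ 0.0391149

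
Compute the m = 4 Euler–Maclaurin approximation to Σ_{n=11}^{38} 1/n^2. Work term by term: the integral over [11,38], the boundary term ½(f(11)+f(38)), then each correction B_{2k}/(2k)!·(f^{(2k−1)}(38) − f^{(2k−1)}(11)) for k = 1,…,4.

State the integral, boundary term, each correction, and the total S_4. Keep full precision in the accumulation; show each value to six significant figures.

S_4 ≈ 0.0691938

Integral: ∫_11^38 1/x^2 dx = 0.0645933.
½[f(11) + f(38)] = ½[0.00826446 + 0.000692521] = 0.00447849.
Integral + boundary = 0.0690718.
k=1: B_{2}/(2)! × [f^{(1)}(38) − f^{(1)}(11)] = 1/12 × (-3.64485e-05 − (-0.00150263)) = 0.000122182.
Partial sum through k=1: 0.0691940.
k=2: B_{4}/(4)! × [f^{(3)}(38) − f^{(3)}(11)] = −1/720 × (-3.02896e-07 − (-0.000149021)) = -2.06553e-07.
Partial sum through k=2: 0.0691938.
k=3: B_{6}/(6)! × [f^{(5)}(38) − f^{(5)}(11)] = 1/30240 × (-6.29285e-09 − (-3.69474e-05)) = 1.22160e-09.
Partial sum through k=3: 0.0691938.
k=4: B_{8}/(8)! × [f^{(7)}(38) − f^{(7)}(11)] = −1/1209600 × (-2.44044e-10 − (-1.70996e-05)) = -1.41364e-11.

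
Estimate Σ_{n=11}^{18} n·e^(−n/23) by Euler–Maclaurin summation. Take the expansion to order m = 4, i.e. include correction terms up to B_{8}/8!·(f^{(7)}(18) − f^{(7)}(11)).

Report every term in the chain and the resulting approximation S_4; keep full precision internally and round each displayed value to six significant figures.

∫_11^18 x·e^(−x/23) dx evaluates to 53.5802.
½[f(11) + f(18)] = ½[6.81847 + 8.22981] = 7.52414.
So far: 61.1044.
Correction k=1: B_{2}/2! · (f^{(1)}(18) − f^{(1)}(11)) = 1/12 · (0.0993939 − 0.323405) = -0.0186676.
Partial sum through k=1: 61.0857.
Correction k=2: B_{4}/4! · (f^{(3)}(18) − f^{(3)}(11)) = −1/720 · (0.00191648 − 0.00295487) = 1.44221e-06.
Partial sum through k=2: 61.0857.
Correction k=3: B_{6}/6! · (f^{(5)}(18) − f^{(5)}(11)) = 1/30240 · (6.89049e-06 − 1.00159e-05) = -1.03352e-10.
Partial sum through k=3: 61.0857.
Correction k=4: B_{8}/8! · (f^{(7)}(18) − f^{(7)}(11)) = −1/1209600 · (1.92025e-08 − 2.73080e-08) = 6.70097e-15.

S_4 ≈ 61.0857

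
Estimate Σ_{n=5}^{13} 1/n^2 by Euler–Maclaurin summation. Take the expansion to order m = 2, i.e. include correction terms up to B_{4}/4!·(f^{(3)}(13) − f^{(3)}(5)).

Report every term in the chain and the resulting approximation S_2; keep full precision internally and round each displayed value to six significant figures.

S_2 ≈ 0.147282

Integral: ∫_5^13 1/x^2 dx = 0.123077.
Endpoint term: (f(5) + f(13))/2 = (0.0400000 + 0.00591716)/2 = 0.0229586.
So far: 0.146036.
Order-1 term: 1/12 · (-0.000910332 − (-0.0160000)) = 0.00125747.
After k=1: 0.147293.
Order-2 term: −1/720 · (-6.46390e-05 − (-0.00768000)) = -1.05769e-05.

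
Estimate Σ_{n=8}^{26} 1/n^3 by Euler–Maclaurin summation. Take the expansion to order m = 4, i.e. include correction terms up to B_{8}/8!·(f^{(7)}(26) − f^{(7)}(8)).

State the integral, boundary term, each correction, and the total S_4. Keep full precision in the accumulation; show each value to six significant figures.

The integral term ∫_8^26 1/x^3 dx = 0.00707286.
Endpoint term: (f(8) + f(26))/2 = (0.00195312 + 5.68958e-05)/2 = 0.00100501.
Integral + boundary = 0.00807787.
Order-1 term: 1/12 · (-6.56490e-06 − (-0.000732422)) = 6.04881e-05.
After k=1: 0.00813835.
Order-2 term: −1/720 · (-1.94228e-07 − (-0.000228882)) = -3.17622e-07.
After k=2: 0.00813804.
Order-3 term: 1/30240 · (-1.20674e-08 − (-0.000150204)) = 4.96665e-09.
After k=3: 0.00813804.
Order-4 term: −1/1209600 · (-1.28529e-09 − (-0.000168979)) = -1.39697e-10.

S_4 ≈ 0.00813804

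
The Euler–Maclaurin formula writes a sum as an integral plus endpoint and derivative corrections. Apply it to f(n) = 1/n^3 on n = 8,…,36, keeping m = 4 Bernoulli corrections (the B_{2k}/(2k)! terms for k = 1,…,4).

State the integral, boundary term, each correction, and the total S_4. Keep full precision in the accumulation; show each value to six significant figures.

Integral: ∫_8^36 1/x^3 dx = 0.00742670.
½[f(8) + f(36)] = ½[0.00195312 + 2.14335e-05] = 0.000987279.
Running total after boundary: 0.00841398.
Correction k=1: B_{2}/2! · (f^{(1)}(36) − f^{(1)}(8)) = 1/12 · (-1.78612e-06 − (-0.000732422)) = 6.08863e-05.
Running total after k=1: 0.00847486.
Correction k=2: B_{4}/4! · (f^{(3)}(36) − f^{(3)}(8)) = −1/720 · (-2.75636e-08 − (-0.000228882)) = -3.17853e-07.
Running total after k=2: 0.00847455.
Correction k=3: B_{6}/6! · (f^{(5)}(36) − f^{(5)}(8)) = 1/30240 · (-8.93265e-10 − (-0.000150204)) = 4.96702e-09.
Running total after k=3: 0.00847455.
Correction k=4: B_{8}/8! · (f^{(7)}(36) − f^{(7)}(8)) = −1/1209600 · (-4.96259e-11 − (-0.000168979)) = -1.39698e-10.

S_4 ≈ 0.00847455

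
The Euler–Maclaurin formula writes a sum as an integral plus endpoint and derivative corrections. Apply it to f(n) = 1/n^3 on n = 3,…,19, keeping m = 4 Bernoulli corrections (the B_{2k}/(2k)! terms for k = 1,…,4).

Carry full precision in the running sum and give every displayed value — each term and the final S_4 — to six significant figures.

S_4 ≈ 0.0757423

The integral term ∫_3^19 1/x^3 dx = 0.0541705.
Boundary: ½(f(3) + f(19)) = ½(0.0370370 + 0.000145794) = 0.0185914.
Running total after boundary: 0.0727619.
k=1: B_{2}/(2)! × [f^{(1)}(19) − f^{(1)}(3)] = 1/12 × (-2.30201e-05 − (-0.0370370)) = 0.00308450.
Partial sum through k=1: 0.0758464.
k=2: B_{4}/(4)! × [f^{(3)}(19) − f^{(3)}(3)] = −1/720 × (-1.27535e-06 − (-0.0823045)) = -0.000114310.
Partial sum through k=2: 0.0757321.
k=3: B_{6}/(6)! × [f^{(5)}(19) − f^{(5)}(3)] = 1/30240 × (-1.48379e-07 − (-0.384088)) = 1.27013e-05.
Partial sum through k=3: 0.0757448.
k=4: B_{8}/(8)! × [f^{(7)}(19) − f^{(7)}(3)] = −1/1209600 × (-2.95935e-08 − (-3.07270)) = -2.54026e-06.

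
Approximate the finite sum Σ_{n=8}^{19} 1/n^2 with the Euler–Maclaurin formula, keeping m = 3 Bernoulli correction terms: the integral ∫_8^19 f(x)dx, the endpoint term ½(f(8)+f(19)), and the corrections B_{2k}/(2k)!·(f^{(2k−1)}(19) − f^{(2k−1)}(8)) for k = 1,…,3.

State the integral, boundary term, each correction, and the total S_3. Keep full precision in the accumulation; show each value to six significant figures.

∫_8^19 1/x^2 dx evaluates to 0.0723684.
½[f(8) + f(19)] = ½[0.0156250 + 0.00277008] = 0.00919754.
Running total after boundary: 0.0815660.
Order-1 term: 1/12 · (-0.000291588 − (-0.00390625)) = 0.000301222.
After k=1: 0.0818672.
Order-2 term: −1/720 · (-9.69267e-06 − (-0.000732422)) = -1.00379e-06.
After k=2: 0.0818662.
Order-3 term: 1/30240 · (-8.05485e-07 − (-0.000343323)) = 1.13266e-08.

S_3 ≈ 0.0818662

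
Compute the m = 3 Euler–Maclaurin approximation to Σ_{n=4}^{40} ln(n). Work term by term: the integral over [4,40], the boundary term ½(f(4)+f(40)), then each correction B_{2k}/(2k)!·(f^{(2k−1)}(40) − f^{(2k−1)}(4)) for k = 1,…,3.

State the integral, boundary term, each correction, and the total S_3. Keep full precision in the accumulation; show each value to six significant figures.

S_3 ≈ 108.529

∫_4^40 ln(x) dx evaluates to 106.010.
Endpoint term: (f(4) + f(40))/2 = (1.38629 + 3.68888)/2 = 2.53759.
Running total after boundary: 108.548.
Correction k=1: B_{2}/2! · (f^{(1)}(40) − f^{(1)}(4)) = 1/12 · (0.0250000 − 0.250000) = -0.0187500.
Running total after k=1: 108.529.
Correction k=2: B_{4}/4! · (f^{(3)}(40) − f^{(3)}(4)) = −1/720 · (3.12500e-05 − 0.0312500) = 4.33594e-05.
Running total after k=2: 108.529.
Correction k=3: B_{6}/6! · (f^{(5)}(40) − f^{(5)}(4)) = 1/30240 · (2.34375e-07 − 0.0234375) = -7.75042e-07.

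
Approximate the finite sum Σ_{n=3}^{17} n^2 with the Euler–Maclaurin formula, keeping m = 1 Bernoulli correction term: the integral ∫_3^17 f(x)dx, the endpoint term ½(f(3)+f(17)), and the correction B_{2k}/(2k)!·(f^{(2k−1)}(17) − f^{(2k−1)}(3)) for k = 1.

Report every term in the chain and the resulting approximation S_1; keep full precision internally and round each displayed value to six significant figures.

S_1 ≈ 1780.00

∫_3^17 x^2 dx evaluates to 1628.67.
½[f(3) + f(17)] = ½[9.00000 + 289.000] = 149.000.
Running total after boundary: 1777.67.
k=1: B_{2}/(2)! × [f^{(1)}(17) − f^{(1)}(3)] = 1/12 × (34.0000 − 6.00000) = 2.33333.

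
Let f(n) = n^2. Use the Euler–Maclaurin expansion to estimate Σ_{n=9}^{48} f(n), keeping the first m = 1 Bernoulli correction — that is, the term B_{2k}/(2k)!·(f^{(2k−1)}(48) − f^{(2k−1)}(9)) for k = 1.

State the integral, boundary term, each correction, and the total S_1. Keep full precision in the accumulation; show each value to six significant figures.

S_1 ≈ 37820.0

The integral term ∫_9^48 x^2 dx = 36621.0.
Boundary: ½(f(9) + f(48)) = ½(81.0000 + 2304.00) = 1192.50.
So far: 37813.5.
Order-1 term: 1/12 · (96.0000 − 18.0000) = 6.50000.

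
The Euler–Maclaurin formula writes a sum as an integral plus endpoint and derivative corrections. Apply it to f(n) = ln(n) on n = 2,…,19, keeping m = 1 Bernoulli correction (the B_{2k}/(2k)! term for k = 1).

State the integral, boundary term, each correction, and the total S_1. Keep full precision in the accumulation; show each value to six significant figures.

S_1 ≈ 39.3396

∫_2^19 ln(x) dx evaluates to 37.5580.
½[f(2) + f(19)] = ½[0.693147 + 2.94444] = 1.81879.
So far: 39.3768.
Correction k=1: B_{2}/2! · (f^{(1)}(19) − f^{(1)}(2)) = 1/12 · (0.0526316 − 0.500000) = -0.0372807.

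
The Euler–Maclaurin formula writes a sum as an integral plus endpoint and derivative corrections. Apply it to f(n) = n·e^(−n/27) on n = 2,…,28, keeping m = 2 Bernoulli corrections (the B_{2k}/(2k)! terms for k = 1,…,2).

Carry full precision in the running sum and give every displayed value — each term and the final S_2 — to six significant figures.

Integral: ∫_2^28 x·e^(−x/27) dx = 200.658.
Endpoint term: (f(2) + f(28))/2 = (1.85721 + 9.92610)/2 = 5.89165.
So far: 206.550.
Correction k=1: B_{2}/2! · (f^{(1)}(28) − f^{(1)}(2)) = 1/12 · (-0.0131298 − 0.859818) = -0.0727456.
Partial sum through k=1: 206.477.
Correction k=2: B_{4}/4! · (f^{(3)}(28) − f^{(3)}(2)) = −1/720 · (0.000954564 − 0.00372706) = 3.85068e-06.

S_2 ≈ 206.477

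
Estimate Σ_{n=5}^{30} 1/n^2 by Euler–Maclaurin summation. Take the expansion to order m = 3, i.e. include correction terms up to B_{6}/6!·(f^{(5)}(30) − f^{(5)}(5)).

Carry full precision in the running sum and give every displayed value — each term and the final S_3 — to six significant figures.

∫_5^30 1/x^2 dx evaluates to 0.166667.
Boundary: ½(f(5) + f(30)) = ½(0.0400000 + 0.00111111) = 0.0205556.
So far: 0.187222.
Order-1 term: 1/12 · (-7.40741e-05 − (-0.0160000)) = 0.00132716.
Running total after k=1: 0.188549.
Order-2 term: −1/720 · (-9.87654e-07 − (-0.00768000)) = -1.06653e-05.
Running total after k=2: 0.188539.
Order-3 term: 1/30240 · (-3.29218e-08 − (-0.00921600)) = 3.04761e-07.

S_3 ≈ 0.188539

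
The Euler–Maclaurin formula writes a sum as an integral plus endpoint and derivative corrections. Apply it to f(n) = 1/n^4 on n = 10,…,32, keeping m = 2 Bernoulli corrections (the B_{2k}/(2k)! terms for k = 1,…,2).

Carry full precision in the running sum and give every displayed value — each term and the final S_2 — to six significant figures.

S_2 ≈ 0.000376944

Integral: ∫_10^32 1/x^4 dx = 0.000323161.
Boundary: ½(f(10) + f(32)) = ½(0.000100000 + 9.53674e-07) = 5.04768e-05.
Running total after boundary: 0.000373638.
Order-1 term: 1/12 · (-1.19209e-07 − (-4.00000e-05)) = 3.32340e-06.
Running total after k=1: 0.000376961.
Order-2 term: −1/720 · (-3.49246e-09 − (-1.20000e-05)) = -1.66618e-08.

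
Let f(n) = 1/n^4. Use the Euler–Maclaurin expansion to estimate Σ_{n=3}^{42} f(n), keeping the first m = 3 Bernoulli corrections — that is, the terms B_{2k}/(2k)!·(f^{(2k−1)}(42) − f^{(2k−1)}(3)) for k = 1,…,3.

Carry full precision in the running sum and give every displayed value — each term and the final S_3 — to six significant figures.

S_3 ≈ 0.0198210

∫_3^42 1/x^4 dx evaluates to 0.0123412.
Boundary: ½(f(3) + f(42)) = ½(0.0123457 + 3.21368e-07) = 0.00617300.
Integral + boundary = 0.0185142.
Correction k=1: B_{2}/2! · (f^{(1)}(42) − f^{(1)}(3)) = 1/12 · (-3.06065e-08 − (-0.0164609)) = 0.00137174.
After k=1: 0.0198859.
Correction k=2: B_{4}/4! · (f^{(3)}(42) − f^{(3)}(3)) = −1/720 · (-5.20519e-10 − (-0.0548697)) = -7.62079e-05.
After k=2: 0.0198097.
Correction k=3: B_{6}/6! · (f^{(5)}(42) − f^{(5)}(3)) = 1/30240 · (-1.65244e-11 − (-0.341411)) = 1.12901e-05.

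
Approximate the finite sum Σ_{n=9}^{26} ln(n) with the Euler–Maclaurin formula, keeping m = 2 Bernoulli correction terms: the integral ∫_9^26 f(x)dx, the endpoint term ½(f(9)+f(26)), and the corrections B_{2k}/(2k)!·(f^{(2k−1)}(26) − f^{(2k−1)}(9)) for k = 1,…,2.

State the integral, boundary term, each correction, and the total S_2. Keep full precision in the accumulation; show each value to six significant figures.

S_2 ≈ 50.6571

∫_9^26 ln(x) dx evaluates to 47.9355.
½[f(9) + f(26)] = ½[2.19722 + 3.25810] = 2.72766.
Running total after boundary: 50.6631.
Order-1 term: 1/12 · (0.0384615 − 0.111111) = -0.00605413.
Partial sum through k=1: 50.6571.
Order-2 term: −1/720 · (0.000113792 − 0.00274348) = 3.65235e-06.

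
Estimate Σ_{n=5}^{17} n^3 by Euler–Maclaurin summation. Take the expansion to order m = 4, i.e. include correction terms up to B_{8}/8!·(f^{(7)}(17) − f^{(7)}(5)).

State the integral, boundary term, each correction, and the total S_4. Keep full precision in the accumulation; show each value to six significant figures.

Integral: ∫_5^17 x^3 dx = 20724.0.
Boundary: ½(f(5) + f(17)) = ½(125.000 + 4913.00) = 2519.00.
Running total after boundary: 23243.0.
Order-1 term: 1/12 · (867.000 − 75.0000) = 66.0000.
After k=1: 23309.0.
Order-2 term: −1/720 · (6.00000 − 6.00000) = 0.00000.
After k=2: 23309.0.
Order-3 term: 1/30240 · (0.00000 − 0.00000) = 0.00000.
After k=3: 23309.0.
Order-4 term: −1/1209600 · (0.00000 − 0.00000) = 0.00000.

S_4 ≈ 23309.0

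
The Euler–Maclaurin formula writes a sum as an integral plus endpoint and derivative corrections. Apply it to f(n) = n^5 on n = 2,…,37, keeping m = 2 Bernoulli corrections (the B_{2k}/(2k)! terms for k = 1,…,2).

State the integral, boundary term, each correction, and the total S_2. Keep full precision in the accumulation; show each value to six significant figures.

S_2 ≈ 4.63074e+08

Integral: ∫_2^37 x^5 dx = 4.27621e+08.
½[f(2) + f(37)] = ½[32.0000 + 6.93440e+07] = 3.46720e+07.
So far: 4.62293e+08.
k=1: B_{2}/(2)! × [f^{(1)}(37) − f^{(1)}(2)] = 1/12 × (9.37080e+06 − 80.0000) = 780894.
After k=1: 4.63074e+08.
k=2: B_{4}/(4)! × [f^{(3)}(37) − f^{(3)}(2)] = −1/720 × (82140.0 − 240.000) = -113.750.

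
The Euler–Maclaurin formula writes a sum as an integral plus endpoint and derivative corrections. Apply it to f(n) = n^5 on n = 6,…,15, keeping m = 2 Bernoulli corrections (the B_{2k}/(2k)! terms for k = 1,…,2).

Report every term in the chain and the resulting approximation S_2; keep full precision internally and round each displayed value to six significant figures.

∫_6^15 x^5 dx evaluates to 1.89066e+06.
Endpoint term: (f(6) + f(15))/2 = (7776.00 + 759375)/2 = 383576.
Running total after boundary: 2.27424e+06.
Correction k=1: B_{2}/2! · (f^{(1)}(15) − f^{(1)}(6)) = 1/12 · (253125 − 6480.00) = 20553.8.
Running total after k=1: 2.29479e+06.
Correction k=2: B_{4}/4! · (f^{(3)}(15) − f^{(3)}(6)) = −1/720 · (13500.0 − 2160.00) = -15.7500.

S_2 ≈ 2.29478e+06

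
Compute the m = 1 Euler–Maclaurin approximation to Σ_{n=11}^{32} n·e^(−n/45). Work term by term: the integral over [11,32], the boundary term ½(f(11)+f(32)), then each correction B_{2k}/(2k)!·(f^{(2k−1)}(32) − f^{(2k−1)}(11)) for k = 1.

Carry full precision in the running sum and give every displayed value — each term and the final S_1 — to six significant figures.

∫_11^32 x·e^(−x/45) dx evaluates to 271.856.
Endpoint term: (f(11) + f(32))/2 = (8.61453 + 15.7151)/2 = 12.1648.
So far: 284.021.
Correction k=1: B_{2}/2! · (f^{(1)}(32) − f^{(1)}(11)) = 1/12 · (0.141873 − 0.591705) = -0.0374860.

S_1 ≈ 283.984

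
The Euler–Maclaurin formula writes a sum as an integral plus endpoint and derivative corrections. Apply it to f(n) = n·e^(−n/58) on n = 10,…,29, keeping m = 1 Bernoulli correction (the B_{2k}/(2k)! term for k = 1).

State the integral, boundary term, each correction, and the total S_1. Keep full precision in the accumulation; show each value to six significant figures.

Integral: ∫_10^29 x·e^(−x/58) dx = 258.838.
½[f(10) + f(29)] = ½[8.41631 + 17.5894] = 13.0028.
So far: 271.841.
k=1: B_{2}/(2)! × [f^{(1)}(29) − f^{(1)}(10)] = 1/12 × (0.303265 − 0.696522) = -0.0327714.

S_1 ≈ 271.808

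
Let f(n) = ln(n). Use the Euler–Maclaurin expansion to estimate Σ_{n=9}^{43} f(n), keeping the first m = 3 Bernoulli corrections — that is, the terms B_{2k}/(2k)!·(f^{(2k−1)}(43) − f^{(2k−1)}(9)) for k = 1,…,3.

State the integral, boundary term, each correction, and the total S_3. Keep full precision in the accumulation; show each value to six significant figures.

Integral: ∫_9^43 ln(x) dx = 107.957.
Endpoint term: (f(9) + f(43))/2 = (2.19722 + 3.76120)/2 = 2.97921.
Integral + boundary = 110.936.
k=1: B_{2}/(2)! × [f^{(1)}(43) − f^{(1)}(9)] = 1/12 × (0.0232558 − 0.111111) = -0.00732127.
Running total after k=1: 110.928.
k=2: B_{4}/(4)! × [f^{(3)}(43) − f^{(3)}(9)] = −1/720 × (2.51550e-05 − 0.00274348) = 3.77546e-06.
Running total after k=2: 110.928.
k=3: B_{6}/(6)! × [f^{(5)}(43) − f^{(5)}(9)] = 1/30240 × (1.63256e-07 − 0.000406442) = -1.34351e-08.

S_3 ≈ 110.928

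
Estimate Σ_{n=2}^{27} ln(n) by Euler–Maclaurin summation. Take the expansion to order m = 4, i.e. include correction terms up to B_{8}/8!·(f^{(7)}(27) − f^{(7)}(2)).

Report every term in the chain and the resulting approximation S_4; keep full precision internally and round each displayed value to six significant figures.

∫_2^27 ln(x) dx evaluates to 62.6013.
Endpoint term: (f(2) + f(27))/2 = (0.693147 + 3.29584)/2 = 1.99449.
Running total after boundary: 64.5958.
k=1: B_{2}/(2)! × [f^{(1)}(27) − f^{(1)}(2)] = 1/12 × (0.0370370 − 0.500000) = -0.0385802.
After k=1: 64.5572.
k=2: B_{4}/(4)! × [f^{(3)}(27) − f^{(3)}(2)] = −1/720 × (0.000101611 − 0.250000) = 0.000347081.
After k=2: 64.5576.
k=3: B_{6}/(6)! × [f^{(5)}(27) − f^{(5)}(2)] = 1/30240 × (1.67260e-06 − 0.750000) = -2.48015e-05.
After k=3: 64.5575.
k=4: B_{8}/(8)! × [f^{(7)}(27) − f^{(7)}(2)] = −1/1209600 × (6.88313e-08 − 5.62500) = 4.65030e-06.

S_4 ≈ 64.5575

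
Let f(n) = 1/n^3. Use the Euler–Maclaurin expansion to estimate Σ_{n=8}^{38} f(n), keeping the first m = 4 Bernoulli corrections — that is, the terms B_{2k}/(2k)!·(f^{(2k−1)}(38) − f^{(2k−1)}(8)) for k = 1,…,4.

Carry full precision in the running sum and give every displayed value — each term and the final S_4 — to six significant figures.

∫_8^38 1/x^3 dx evaluates to 0.00746624.
½[f(8) + f(38)] = ½[0.00195312 + 1.82242e-05] = 0.000985675.
Integral + boundary = 0.00845191.
Correction k=1: B_{2}/2! · (f^{(1)}(38) − f^{(1)}(8)) = 1/12 · (-1.43876e-06 − (-0.000732422)) = 6.09153e-05.
Running total after k=1: 0.00851283.
Correction k=2: B_{4}/4! · (f^{(3)}(38) − f^{(3)}(8)) = −1/720 · (-1.99274e-08 − (-0.000228882)) = -3.17864e-07.
Running total after k=2: 0.00851251.
Correction k=3: B_{6}/6! · (f^{(5)}(38) − f^{(5)}(8)) = 1/30240 · (-5.79605e-10 − (-0.000150204)) = 4.96703e-09.
Running total after k=3: 0.00851252.
Correction k=4: B_{8}/8! · (f^{(7)}(38) − f^{(7)}(8)) = −1/1209600 · (-2.88999e-11 − (-0.000168979)) = -1.39698e-10.

S_4 ≈ 0.00851252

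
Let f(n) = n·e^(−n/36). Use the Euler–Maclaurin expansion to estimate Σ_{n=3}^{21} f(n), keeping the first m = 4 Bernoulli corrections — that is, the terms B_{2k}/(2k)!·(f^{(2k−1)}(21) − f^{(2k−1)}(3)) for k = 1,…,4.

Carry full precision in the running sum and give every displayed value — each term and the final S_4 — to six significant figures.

S_4 ≈ 153.843

The integral term ∫_3^21 x·e^(−x/36) dx = 146.654.
Endpoint term: (f(3) + f(21))/2 = (2.76013 + 11.7187)/2 = 7.23944.
So far: 153.894.
Order-1 term: 1/12 · (0.232515 − 0.843374) = -0.0509050.
Partial sum through k=1: 153.843.
Order-2 term: −1/720 · (0.00104057 − 0.00207057) = 1.43055e-06.
Partial sum through k=2: 153.843.
Order-3 term: 1/30240 · (1.46739e-06 − 2.69321e-06) = -4.05362e-11.
Partial sum through k=3: 153.843.
Order-4 term: −1/1209600 · (1.64496e-09 − 2.92342e-09) = 1.05692e-15.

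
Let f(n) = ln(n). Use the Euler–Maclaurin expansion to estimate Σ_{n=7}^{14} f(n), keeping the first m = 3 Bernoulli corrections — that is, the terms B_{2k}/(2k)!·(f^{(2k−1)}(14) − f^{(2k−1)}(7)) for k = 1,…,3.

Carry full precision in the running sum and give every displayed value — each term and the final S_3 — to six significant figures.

S_3 ≈ 18.6120

The integral term ∫_7^14 ln(x) dx = 16.3254.
Endpoint term: (f(7) + f(14))/2 = (1.94591 + 2.63906)/2 = 2.29248.
Integral + boundary = 18.6179.
k=1: B_{2}/(2)! × [f^{(1)}(14) − f^{(1)}(7)] = 1/12 × (0.0714286 − 0.142857) = -0.00595238.
After k=1: 18.6120.
k=2: B_{4}/(4)! × [f^{(3)}(14) − f^{(3)}(7)] = −1/720 × (0.000728863 − 0.00583090) = 7.08617e-06.
After k=2: 18.6120.
k=3: B_{6}/(6)! × [f^{(5)}(14) − f^{(5)}(7)] = 1/30240 × (4.46243e-05 − 0.00142798) = -4.57458e-08.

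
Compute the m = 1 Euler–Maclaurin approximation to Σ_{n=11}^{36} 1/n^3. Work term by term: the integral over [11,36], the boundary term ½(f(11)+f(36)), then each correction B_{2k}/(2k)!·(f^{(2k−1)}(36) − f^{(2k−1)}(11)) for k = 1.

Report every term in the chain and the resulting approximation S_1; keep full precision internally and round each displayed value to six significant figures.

Integral: ∫_11^36 1/x^3 dx = 0.00374643.
Boundary: ½(f(11) + f(36)) = ½(0.000751315 + 2.14335e-05) = 0.000386374.
So far: 0.00413280.
Correction k=1: B_{2}/2! · (f^{(1)}(36) − f^{(1)}(11)) = 1/12 · (-1.78612e-06 − (-0.000204904)) = 1.69265e-05.

S_1 ≈ 0.00414973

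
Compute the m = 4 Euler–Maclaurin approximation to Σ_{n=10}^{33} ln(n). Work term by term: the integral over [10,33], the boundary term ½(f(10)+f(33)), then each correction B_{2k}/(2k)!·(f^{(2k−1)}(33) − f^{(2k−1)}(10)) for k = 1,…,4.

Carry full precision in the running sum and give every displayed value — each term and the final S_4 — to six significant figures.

S_4 ≈ 72.2526

Integral: ∫_10^33 ln(x) dx = 69.3589.
Boundary: ½(f(10) + f(33)) = ½(2.30259 + 3.49651) = 2.89955.
Running total after boundary: 72.2584.
k=1: B_{2}/(2)! × [f^{(1)}(33) − f^{(1)}(10)] = 1/12 × (0.0303030 − 0.100000) = -0.00580808.
Partial sum through k=1: 72.2526.
k=2: B_{4}/(4)! × [f^{(3)}(33) − f^{(3)}(10)] = −1/720 × (5.56529e-05 − 0.00200000) = 2.70048e-06.
Partial sum through k=2: 72.2526.
k=3: B_{6}/(6)! × [f^{(5)}(33) − f^{(5)}(10)] = 1/30240 × (6.13256e-07 − 0.000240000) = -7.91623e-09.
Partial sum through k=3: 72.2526.
k=4: B_{8}/(8)! × [f^{(7)}(33) − f^{(7)}(10)] = −1/1209600 × (1.68941e-08 − 7.20000e-05) = 5.95098e-11.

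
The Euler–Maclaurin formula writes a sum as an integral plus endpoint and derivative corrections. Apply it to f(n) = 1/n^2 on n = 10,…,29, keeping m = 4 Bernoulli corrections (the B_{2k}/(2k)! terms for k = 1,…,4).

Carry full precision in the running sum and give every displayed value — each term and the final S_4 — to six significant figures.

The integral term ∫_10^29 1/x^2 dx = 0.0655172.
Boundary: ½(f(10) + f(29)) = ½(0.0100000 + 0.00118906) = 0.00559453.
Running total after boundary: 0.0711118.
Order-1 term: 1/12 · (-8.20042e-05 − (-0.00200000)) = 0.000159833.
Running total after k=1: 0.0712716.
Order-2 term: −1/720 · (-1.17010e-06 − (-0.000240000)) = -3.31708e-07.
Running total after k=2: 0.0712713.
Order-3 term: 1/30240 · (-4.17394e-08 − (-7.20000e-05)) = 2.37957e-09.
Running total after k=3: 0.0712713.
Order-4 term: −1/1209600 · (-2.77932e-09 − (-4.03200e-05)) = -3.33310e-11.

S_4 ≈ 0.0712713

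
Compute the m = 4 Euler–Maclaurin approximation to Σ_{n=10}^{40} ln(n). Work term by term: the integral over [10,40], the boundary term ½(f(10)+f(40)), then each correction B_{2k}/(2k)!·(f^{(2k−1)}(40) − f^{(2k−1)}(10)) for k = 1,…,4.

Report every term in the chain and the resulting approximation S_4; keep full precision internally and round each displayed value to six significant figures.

The integral term ∫_10^40 ln(x) dx = 94.5293.
½[f(10) + f(40)] = ½[2.30259 + 3.68888] = 2.99573.
Integral + boundary = 97.5251.
Order-1 term: 1/12 · (0.0250000 − 0.100000) = -0.00625000.
Partial sum through k=1: 97.5188.
Order-2 term: −1/720 · (3.12500e-05 − 0.00200000) = 2.73437e-06.
Partial sum through k=2: 97.5188.
Order-3 term: 1/30240 · (2.34375e-07 − 0.000240000) = -7.92876e-09.
Partial sum through k=3: 97.5188.
Order-4 term: −1/1209600 · (4.39453e-09 − 7.20000e-05) = 5.95202e-11.

S_4 ≈ 97.5188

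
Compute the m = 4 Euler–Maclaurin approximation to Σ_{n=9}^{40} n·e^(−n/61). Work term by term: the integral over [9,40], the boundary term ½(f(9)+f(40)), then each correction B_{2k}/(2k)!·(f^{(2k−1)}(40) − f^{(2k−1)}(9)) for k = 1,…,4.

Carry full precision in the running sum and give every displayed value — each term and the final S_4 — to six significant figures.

The integral term ∫_9^40 x·e^(−x/61) dx = 486.349.
Endpoint term: (f(9) + f(40))/2 = (7.76544 + 20.7624)/2 = 14.2639.
So far: 500.613.
k=1: B_{2}/(2)! × [f^{(1)}(40) − f^{(1)}(9)] = 1/12 × (0.178692 − 0.735525) = -0.0464027.
After k=1: 500.567.
k=2: B_{4}/(4)! × [f^{(3)}(40) − f^{(3)}(9)] = −1/720 × (0.000327012 − 0.000661429) = 4.64469e-07.
After k=2: 500.567.
k=3: B_{6}/(6)! × [f^{(5)}(40) − f^{(5)}(9)] = 1/30240 × (1.62860e-07 − 3.02389e-07) = -4.61407e-12.
After k=3: 500.567.
k=4: B_{8}/(8)! × [f^{(7)}(40) − f^{(7)}(9)] = −1/1209600 × (6.39174e-11 − 1.14760e-10) = 4.20327e-17.

S_4 ≈ 500.567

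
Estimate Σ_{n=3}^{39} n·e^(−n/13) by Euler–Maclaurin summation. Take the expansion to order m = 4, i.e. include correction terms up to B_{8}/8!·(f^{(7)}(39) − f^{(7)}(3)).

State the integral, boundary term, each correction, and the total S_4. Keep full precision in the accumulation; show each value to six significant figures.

Integral: ∫_3^39 x·e^(−x/13) dx = 131.480.
Endpoint term: (f(3) + f(39))/2 = (2.38177 + 1.94170)/2 = 2.16173.
Running total after boundary: 133.642.
Correction k=1: B_{2}/2! · (f^{(1)}(39) − f^{(1)}(3)) = 1/12 · (-0.0995741 − 0.610710) = -0.0591903.
Running total after k=1: 133.582.
Correction k=2: B_{4}/4! · (f^{(3)}(39) − f^{(3)}(3)) = −1/720 · (0.00000 − 0.0130092) = 1.80683e-05.
Running total after k=2: 133.582.
Correction k=3: B_{6}/6! · (f^{(5)}(39) − f^{(5)}(3)) = 1/30240 · (3.48637e-06 − 0.000132572) = -4.26872e-09.
Running total after k=3: 133.582.
Correction k=4: B_{8}/8! · (f^{(7)}(39) − f^{(7)}(3)) = −1/1209600 · (4.12588e-08 − 1.11342e-06) = 8.86373e-13.

S_4 ≈ 133.582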